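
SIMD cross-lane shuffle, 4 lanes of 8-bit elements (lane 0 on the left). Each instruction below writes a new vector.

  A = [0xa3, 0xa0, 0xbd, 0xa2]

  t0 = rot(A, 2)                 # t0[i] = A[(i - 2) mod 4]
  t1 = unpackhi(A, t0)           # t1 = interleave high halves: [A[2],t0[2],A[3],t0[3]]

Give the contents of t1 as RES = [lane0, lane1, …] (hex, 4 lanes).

t0 = [0xbd, 0xa2, 0xa3, 0xa0]
t1 = [0xbd, 0xa3, 0xa2, 0xa0]

RES = [0xbd, 0xa3, 0xa2, 0xa0]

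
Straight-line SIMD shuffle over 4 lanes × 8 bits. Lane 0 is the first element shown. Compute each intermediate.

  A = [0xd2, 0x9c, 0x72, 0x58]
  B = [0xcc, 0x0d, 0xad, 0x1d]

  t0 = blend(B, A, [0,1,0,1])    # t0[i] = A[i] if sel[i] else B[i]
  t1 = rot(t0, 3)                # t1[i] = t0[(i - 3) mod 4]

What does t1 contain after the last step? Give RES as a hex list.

RES = [ 0x9c  0xad  0x58  0xcc ]

→ t0 |cc|9c|ad|58|
→ t1 |9c|ad|58|cc|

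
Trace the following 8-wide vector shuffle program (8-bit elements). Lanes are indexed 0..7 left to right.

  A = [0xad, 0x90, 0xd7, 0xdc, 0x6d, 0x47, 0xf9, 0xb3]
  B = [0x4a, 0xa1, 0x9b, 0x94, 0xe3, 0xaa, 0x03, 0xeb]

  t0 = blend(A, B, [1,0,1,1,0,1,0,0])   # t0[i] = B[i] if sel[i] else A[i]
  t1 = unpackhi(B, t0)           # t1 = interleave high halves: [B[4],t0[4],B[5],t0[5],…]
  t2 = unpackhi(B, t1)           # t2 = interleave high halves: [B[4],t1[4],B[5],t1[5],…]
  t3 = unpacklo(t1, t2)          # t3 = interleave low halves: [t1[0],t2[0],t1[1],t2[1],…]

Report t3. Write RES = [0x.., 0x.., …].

RES = [0xe3, 0xe3, 0x6d, 0x03, 0xaa, 0xaa, 0xaa, 0xf9]

  t0: 4a 90 9b 94 6d aa f9 b3
  t1: e3 6d aa aa 03 f9 eb b3
  t2: e3 03 aa f9 03 eb eb b3
  t3: e3 e3 6d 03 aa aa aa f9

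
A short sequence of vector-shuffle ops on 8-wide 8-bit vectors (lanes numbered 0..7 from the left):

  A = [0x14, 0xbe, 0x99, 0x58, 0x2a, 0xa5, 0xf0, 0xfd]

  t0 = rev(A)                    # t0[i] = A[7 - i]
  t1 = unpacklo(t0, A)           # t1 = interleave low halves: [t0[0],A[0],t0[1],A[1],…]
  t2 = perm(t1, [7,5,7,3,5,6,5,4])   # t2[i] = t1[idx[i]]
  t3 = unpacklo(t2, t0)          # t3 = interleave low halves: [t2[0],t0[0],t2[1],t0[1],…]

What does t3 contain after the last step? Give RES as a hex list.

RES = [ 0x58  0xfd  0x99  0xf0  0x58  0xa5  0xbe  0x2a ]

  t0: fd f0 a5 2a 58 99 be 14
  t1: fd 14 f0 be a5 99 2a 58
  t2: 58 99 58 be 99 2a 99 a5
  t3: 58 fd 99 f0 58 a5 be 2a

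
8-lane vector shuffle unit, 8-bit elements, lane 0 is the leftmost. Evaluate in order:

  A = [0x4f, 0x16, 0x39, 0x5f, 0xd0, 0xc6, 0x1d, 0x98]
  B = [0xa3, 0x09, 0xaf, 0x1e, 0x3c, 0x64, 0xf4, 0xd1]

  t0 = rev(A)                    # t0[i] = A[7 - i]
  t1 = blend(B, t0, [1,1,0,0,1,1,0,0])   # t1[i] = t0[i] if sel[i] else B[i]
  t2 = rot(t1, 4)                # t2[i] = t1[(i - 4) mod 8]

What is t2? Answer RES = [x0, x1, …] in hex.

RES = [ 0x5f  0x39  0xf4  0xd1  0x98  0x1d  0xaf  0x1e ]

  t0: 98 1d c6 d0 5f 39 16 4f
  t1: 98 1d af 1e 5f 39 f4 d1
  t2: 5f 39 f4 d1 98 1d af 1e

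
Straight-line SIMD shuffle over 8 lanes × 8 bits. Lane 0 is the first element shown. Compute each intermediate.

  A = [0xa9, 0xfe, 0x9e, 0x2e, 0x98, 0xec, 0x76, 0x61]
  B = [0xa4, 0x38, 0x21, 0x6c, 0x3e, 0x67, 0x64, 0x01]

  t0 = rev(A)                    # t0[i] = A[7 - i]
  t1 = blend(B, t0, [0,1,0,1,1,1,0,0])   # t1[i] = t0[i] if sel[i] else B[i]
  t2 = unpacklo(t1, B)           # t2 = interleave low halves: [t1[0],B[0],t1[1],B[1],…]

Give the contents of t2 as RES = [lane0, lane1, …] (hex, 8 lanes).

→ t0 |61|76|ec|98|2e|9e|fe|a9|
→ t1 |a4|76|21|98|2e|9e|64|01|
→ t2 |a4|a4|76|38|21|21|98|6c|

RES = [ 0xa4  0xa4  0x76  0x38  0x21  0x21  0x98  0x6c ]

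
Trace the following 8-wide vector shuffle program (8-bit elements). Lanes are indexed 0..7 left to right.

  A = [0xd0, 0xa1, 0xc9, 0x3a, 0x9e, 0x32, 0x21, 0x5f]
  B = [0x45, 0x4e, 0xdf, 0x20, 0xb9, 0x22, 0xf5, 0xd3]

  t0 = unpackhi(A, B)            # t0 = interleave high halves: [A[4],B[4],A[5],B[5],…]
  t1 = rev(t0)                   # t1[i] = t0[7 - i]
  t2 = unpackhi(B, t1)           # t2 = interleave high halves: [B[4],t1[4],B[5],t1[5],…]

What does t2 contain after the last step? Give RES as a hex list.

  t0: 9e b9 32 22 21 f5 5f d3
  t1: d3 5f f5 21 22 32 b9 9e
  t2: b9 22 22 32 f5 b9 d3 9e

RES = [0xb9, 0x22, 0x22, 0x32, 0xf5, 0xb9, 0xd3, 0x9e]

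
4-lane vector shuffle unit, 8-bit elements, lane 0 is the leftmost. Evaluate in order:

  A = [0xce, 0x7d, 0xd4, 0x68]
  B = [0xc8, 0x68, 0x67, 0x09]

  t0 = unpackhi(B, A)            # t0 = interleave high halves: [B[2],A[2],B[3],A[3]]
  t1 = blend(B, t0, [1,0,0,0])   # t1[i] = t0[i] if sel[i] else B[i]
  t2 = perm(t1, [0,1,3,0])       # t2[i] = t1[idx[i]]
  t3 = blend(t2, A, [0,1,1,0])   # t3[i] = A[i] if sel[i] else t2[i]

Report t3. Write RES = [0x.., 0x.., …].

RES = [ 0x67  0x7d  0xd4  0x67 ]

  t0: 67 d4 09 68
  t1: 67 68 67 09
  t2: 67 68 09 67
  t3: 67 7d d4 67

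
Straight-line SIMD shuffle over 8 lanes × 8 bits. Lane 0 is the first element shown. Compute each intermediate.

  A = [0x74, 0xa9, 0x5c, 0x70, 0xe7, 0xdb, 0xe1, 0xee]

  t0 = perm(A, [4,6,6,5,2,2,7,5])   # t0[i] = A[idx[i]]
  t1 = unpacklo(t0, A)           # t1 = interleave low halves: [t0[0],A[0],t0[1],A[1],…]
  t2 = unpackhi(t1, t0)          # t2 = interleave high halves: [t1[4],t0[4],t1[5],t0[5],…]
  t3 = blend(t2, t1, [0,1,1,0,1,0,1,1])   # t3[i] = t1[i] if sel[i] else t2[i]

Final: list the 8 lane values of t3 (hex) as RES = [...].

  t0: e7 e1 e1 db 5c 5c ee db
  t1: e7 74 e1 a9 e1 5c db 70
  t2: e1 5c 5c 5c db ee 70 db
  t3: e1 74 e1 5c e1 ee db 70

RES = [0xe1, 0x74, 0xe1, 0x5c, 0xe1, 0xee, 0xdb, 0x70]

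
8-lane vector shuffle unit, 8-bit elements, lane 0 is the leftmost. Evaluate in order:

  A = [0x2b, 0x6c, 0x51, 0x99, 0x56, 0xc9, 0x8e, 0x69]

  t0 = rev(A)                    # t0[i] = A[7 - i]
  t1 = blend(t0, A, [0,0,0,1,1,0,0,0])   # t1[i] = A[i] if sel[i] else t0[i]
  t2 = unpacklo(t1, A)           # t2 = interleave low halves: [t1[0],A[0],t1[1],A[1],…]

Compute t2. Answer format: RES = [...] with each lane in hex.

RES = [ 0x69  0x2b  0x8e  0x6c  0xc9  0x51  0x99  0x99 ]

t0 = [0x69, 0x8e, 0xc9, 0x56, 0x99, 0x51, 0x6c, 0x2b]
t1 = [0x69, 0x8e, 0xc9, 0x99, 0x56, 0x51, 0x6c, 0x2b]
t2 = [0x69, 0x2b, 0x8e, 0x6c, 0xc9, 0x51, 0x99, 0x99]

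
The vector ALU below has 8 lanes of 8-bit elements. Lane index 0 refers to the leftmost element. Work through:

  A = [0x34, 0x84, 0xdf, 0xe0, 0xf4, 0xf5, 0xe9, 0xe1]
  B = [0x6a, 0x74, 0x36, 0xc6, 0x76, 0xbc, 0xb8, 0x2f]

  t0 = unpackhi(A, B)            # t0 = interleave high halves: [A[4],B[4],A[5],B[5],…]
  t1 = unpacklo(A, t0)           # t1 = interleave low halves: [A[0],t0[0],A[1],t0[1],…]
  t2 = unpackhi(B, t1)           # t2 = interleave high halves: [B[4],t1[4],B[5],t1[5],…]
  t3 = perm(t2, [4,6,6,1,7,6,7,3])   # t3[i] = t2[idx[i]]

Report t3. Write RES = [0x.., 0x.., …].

→ t0 |f4|76|f5|bc|e9|b8|e1|2f|
→ t1 |34|f4|84|76|df|f5|e0|bc|
→ t2 |76|df|bc|f5|b8|e0|2f|bc|
→ t3 |b8|2f|2f|df|bc|2f|bc|f5|

RES = [ 0xb8  0x2f  0x2f  0xdf  0xbc  0x2f  0xbc  0xf5 ]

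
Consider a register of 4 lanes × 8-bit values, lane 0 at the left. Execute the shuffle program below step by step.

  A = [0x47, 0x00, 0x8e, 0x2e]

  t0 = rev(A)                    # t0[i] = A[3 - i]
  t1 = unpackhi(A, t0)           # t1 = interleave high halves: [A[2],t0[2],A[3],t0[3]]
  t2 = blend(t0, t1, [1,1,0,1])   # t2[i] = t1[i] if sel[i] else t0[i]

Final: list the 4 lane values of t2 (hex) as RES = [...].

RES = [0x8e, 0x00, 0x00, 0x47]

t0 = [0x2e, 0x8e, 0x00, 0x47]
t1 = [0x8e, 0x00, 0x2e, 0x47]
t2 = [0x8e, 0x00, 0x00, 0x47]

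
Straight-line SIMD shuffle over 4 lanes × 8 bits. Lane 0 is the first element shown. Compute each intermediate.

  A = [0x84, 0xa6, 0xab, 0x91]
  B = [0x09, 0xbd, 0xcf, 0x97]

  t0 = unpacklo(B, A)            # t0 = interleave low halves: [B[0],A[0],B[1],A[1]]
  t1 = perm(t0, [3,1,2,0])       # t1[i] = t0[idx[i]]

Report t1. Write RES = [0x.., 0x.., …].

→ t0 |09|84|bd|a6|
→ t1 |a6|84|bd|09|

RES = [ 0xa6  0x84  0xbd  0x09 ]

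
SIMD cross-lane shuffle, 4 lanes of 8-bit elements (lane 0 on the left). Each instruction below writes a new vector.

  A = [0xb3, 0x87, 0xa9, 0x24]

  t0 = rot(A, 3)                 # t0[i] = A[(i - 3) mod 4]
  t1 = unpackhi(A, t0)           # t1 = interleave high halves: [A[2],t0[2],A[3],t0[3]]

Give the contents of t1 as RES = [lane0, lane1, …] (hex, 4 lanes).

→ t0 |87|a9|24|b3|
→ t1 |a9|24|24|b3|

RES = [0xa9, 0x24, 0x24, 0xb3]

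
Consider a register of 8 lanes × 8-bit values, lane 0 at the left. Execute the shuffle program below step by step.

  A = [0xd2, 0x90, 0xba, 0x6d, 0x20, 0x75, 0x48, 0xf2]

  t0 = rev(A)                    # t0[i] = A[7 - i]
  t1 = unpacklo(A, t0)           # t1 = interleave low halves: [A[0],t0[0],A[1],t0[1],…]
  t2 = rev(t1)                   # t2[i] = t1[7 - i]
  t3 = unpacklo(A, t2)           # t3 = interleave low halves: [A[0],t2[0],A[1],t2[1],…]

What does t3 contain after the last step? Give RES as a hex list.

RES = [0xd2, 0x20, 0x90, 0x6d, 0xba, 0x75, 0x6d, 0xba]

→ t0 |f2|48|75|20|6d|ba|90|d2|
→ t1 |d2|f2|90|48|ba|75|6d|20|
→ t2 |20|6d|75|ba|48|90|f2|d2|
→ t3 |d2|20|90|6d|ba|75|6d|ba|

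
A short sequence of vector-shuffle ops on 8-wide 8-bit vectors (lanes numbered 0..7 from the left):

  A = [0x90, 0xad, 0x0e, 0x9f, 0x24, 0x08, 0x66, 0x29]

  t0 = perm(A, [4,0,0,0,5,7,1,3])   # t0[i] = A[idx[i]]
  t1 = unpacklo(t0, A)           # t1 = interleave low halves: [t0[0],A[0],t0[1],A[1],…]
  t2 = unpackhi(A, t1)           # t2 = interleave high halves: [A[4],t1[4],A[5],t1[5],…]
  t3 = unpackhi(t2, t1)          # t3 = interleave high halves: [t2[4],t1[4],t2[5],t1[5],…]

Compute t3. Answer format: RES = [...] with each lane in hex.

RES = [ 0x66  0x90  0x90  0x0e  0x29  0x90  0x9f  0x9f ]

→ t0 |24|90|90|90|08|29|ad|9f|
→ t1 |24|90|90|ad|90|0e|90|9f|
→ t2 |24|90|08|0e|66|90|29|9f|
→ t3 |66|90|90|0e|29|90|9f|9f|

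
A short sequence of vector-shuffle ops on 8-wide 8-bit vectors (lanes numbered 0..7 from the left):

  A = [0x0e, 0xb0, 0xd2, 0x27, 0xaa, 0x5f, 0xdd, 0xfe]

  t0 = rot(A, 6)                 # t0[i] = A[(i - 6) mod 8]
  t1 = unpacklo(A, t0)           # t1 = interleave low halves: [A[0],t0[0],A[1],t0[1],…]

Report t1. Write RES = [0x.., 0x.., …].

t0 = [0xd2, 0x27, 0xaa, 0x5f, 0xdd, 0xfe, 0x0e, 0xb0]
t1 = [0x0e, 0xd2, 0xb0, 0x27, 0xd2, 0xaa, 0x27, 0x5f]

RES = [0x0e, 0xd2, 0xb0, 0x27, 0xd2, 0xaa, 0x27, 0x5f]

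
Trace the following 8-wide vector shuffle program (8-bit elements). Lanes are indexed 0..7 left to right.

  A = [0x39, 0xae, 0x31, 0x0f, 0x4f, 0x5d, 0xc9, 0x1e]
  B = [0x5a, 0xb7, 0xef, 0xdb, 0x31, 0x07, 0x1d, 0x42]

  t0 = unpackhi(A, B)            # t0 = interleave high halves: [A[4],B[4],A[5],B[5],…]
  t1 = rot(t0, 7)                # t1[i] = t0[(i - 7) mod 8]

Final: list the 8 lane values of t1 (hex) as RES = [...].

RES = [ 0x31  0x5d  0x07  0xc9  0x1d  0x1e  0x42  0x4f ]

t0 = [0x4f, 0x31, 0x5d, 0x07, 0xc9, 0x1d, 0x1e, 0x42]
t1 = [0x31, 0x5d, 0x07, 0xc9, 0x1d, 0x1e, 0x42, 0x4f]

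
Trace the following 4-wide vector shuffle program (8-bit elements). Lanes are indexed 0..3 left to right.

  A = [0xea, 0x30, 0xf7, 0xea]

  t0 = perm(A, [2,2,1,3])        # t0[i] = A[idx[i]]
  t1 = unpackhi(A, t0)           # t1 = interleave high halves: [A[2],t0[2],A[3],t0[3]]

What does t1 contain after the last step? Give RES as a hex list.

  t0: f7 f7 30 ea
  t1: f7 30 ea ea

RES = [ 0xf7  0x30  0xea  0xea ]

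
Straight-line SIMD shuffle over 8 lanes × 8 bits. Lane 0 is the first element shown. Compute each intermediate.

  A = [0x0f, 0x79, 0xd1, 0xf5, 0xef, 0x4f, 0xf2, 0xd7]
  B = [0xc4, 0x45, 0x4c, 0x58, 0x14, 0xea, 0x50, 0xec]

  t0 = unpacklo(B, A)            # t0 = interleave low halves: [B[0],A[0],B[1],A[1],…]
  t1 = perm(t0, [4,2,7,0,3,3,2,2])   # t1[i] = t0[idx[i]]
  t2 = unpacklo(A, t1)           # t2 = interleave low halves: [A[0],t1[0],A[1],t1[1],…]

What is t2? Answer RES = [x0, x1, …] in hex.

RES = [ 0x0f  0x4c  0x79  0x45  0xd1  0xf5  0xf5  0xc4 ]

t0 = [0xc4, 0x0f, 0x45, 0x79, 0x4c, 0xd1, 0x58, 0xf5]
t1 = [0x4c, 0x45, 0xf5, 0xc4, 0x79, 0x79, 0x45, 0x45]
t2 = [0x0f, 0x4c, 0x79, 0x45, 0xd1, 0xf5, 0xf5, 0xc4]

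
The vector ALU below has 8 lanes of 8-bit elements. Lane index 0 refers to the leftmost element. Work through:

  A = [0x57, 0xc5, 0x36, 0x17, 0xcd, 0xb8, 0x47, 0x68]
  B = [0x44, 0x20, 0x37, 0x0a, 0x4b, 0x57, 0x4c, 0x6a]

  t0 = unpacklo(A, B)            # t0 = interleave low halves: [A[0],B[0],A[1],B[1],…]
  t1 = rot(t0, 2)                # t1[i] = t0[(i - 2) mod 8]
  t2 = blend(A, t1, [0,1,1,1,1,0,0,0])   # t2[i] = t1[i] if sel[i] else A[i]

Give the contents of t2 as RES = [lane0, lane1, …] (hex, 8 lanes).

RES = [ 0x57  0x0a  0x57  0x44  0xc5  0xb8  0x47  0x68 ]

  t0: 57 44 c5 20 36 37 17 0a
  t1: 17 0a 57 44 c5 20 36 37
  t2: 57 0a 57 44 c5 b8 47 68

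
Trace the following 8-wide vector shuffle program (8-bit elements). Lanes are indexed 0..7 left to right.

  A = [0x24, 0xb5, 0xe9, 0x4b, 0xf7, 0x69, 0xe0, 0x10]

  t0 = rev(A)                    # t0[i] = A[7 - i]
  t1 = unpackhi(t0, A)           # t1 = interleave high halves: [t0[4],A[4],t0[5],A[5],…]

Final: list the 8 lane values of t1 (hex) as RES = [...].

t0 = [0x10, 0xe0, 0x69, 0xf7, 0x4b, 0xe9, 0xb5, 0x24]
t1 = [0x4b, 0xf7, 0xe9, 0x69, 0xb5, 0xe0, 0x24, 0x10]

RES = [ 0x4b  0xf7  0xe9  0x69  0xb5  0xe0  0x24  0x10 ]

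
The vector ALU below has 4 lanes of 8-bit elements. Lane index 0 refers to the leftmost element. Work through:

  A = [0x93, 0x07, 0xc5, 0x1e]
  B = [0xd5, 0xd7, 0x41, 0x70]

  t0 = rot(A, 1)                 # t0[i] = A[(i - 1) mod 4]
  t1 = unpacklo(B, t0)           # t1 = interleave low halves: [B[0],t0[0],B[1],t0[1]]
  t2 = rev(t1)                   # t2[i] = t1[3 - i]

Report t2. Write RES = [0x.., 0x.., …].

RES = [ 0x93  0xd7  0x1e  0xd5 ]

→ t0 |1e|93|07|c5|
→ t1 |d5|1e|d7|93|
→ t2 |93|d7|1e|d5|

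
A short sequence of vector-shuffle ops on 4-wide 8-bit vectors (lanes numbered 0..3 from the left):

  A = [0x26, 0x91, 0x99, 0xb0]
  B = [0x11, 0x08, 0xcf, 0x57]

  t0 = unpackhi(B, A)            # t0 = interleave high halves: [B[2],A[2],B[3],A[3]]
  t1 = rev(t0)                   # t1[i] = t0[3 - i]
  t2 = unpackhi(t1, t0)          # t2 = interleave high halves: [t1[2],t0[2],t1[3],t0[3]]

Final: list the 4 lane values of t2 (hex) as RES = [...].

→ t0 |cf|99|57|b0|
→ t1 |b0|57|99|cf|
→ t2 |99|57|cf|b0|

RES = [ 0x99  0x57  0xcf  0xb0 ]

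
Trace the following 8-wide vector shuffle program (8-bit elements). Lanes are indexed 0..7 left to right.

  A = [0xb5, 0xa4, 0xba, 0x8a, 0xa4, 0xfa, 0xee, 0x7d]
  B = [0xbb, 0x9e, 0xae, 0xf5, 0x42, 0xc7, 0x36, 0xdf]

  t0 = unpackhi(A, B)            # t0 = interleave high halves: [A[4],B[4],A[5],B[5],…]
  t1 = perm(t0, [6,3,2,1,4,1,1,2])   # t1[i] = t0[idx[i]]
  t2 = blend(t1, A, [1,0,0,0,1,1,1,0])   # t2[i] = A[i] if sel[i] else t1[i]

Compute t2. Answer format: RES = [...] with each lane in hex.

RES = [0xb5, 0xc7, 0xfa, 0x42, 0xa4, 0xfa, 0xee, 0xfa]

  t0: a4 42 fa c7 ee 36 7d df
  t1: 7d c7 fa 42 ee 42 42 fa
  t2: b5 c7 fa 42 a4 fa ee fa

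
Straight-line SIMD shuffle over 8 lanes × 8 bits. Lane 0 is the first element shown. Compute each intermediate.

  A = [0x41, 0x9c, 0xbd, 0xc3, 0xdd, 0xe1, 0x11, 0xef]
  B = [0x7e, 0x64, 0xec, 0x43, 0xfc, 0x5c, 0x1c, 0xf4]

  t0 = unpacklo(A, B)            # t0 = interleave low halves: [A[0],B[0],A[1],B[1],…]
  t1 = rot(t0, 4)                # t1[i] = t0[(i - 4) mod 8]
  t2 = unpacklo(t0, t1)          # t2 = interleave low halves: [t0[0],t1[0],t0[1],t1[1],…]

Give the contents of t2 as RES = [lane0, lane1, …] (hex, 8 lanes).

  t0: 41 7e 9c 64 bd ec c3 43
  t1: bd ec c3 43 41 7e 9c 64
  t2: 41 bd 7e ec 9c c3 64 43

RES = [0x41, 0xbd, 0x7e, 0xec, 0x9c, 0xc3, 0x64, 0x43]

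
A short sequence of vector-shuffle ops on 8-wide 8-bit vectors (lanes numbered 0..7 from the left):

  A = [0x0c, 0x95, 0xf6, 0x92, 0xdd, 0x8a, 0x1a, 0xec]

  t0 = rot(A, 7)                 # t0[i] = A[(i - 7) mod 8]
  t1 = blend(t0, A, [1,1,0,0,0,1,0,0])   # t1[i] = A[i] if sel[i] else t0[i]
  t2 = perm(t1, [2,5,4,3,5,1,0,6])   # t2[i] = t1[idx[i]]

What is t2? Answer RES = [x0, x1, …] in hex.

RES = [0x92, 0x8a, 0x8a, 0xdd, 0x8a, 0x95, 0x0c, 0xec]

→ t0 |95|f6|92|dd|8a|1a|ec|0c|
→ t1 |0c|95|92|dd|8a|8a|ec|0c|
→ t2 |92|8a|8a|dd|8a|95|0c|ec|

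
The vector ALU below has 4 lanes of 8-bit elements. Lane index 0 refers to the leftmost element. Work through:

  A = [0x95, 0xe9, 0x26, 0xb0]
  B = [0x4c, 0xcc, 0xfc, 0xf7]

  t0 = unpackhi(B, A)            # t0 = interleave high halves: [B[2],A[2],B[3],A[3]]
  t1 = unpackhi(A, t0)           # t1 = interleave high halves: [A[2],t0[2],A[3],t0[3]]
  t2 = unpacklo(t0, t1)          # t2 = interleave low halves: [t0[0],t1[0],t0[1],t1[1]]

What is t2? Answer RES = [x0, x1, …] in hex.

RES = [ 0xfc  0x26  0x26  0xf7 ]

  t0: fc 26 f7 b0
  t1: 26 f7 b0 b0
  t2: fc 26 26 f7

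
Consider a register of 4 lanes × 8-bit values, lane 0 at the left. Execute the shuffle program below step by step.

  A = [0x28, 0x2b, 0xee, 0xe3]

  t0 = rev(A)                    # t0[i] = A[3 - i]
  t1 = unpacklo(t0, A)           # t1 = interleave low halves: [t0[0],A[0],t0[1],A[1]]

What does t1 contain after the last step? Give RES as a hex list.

RES = [0xe3, 0x28, 0xee, 0x2b]

→ t0 |e3|ee|2b|28|
→ t1 |e3|28|ee|2b|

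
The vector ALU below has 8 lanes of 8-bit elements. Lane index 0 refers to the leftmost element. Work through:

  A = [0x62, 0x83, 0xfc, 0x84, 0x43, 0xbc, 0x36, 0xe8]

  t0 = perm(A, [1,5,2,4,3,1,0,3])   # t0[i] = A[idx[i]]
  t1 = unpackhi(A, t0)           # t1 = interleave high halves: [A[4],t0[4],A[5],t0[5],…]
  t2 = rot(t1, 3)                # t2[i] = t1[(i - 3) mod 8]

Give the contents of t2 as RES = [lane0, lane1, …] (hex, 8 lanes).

t0 = [0x83, 0xbc, 0xfc, 0x43, 0x84, 0x83, 0x62, 0x84]
t1 = [0x43, 0x84, 0xbc, 0x83, 0x36, 0x62, 0xe8, 0x84]
t2 = [0x62, 0xe8, 0x84, 0x43, 0x84, 0xbc, 0x83, 0x36]

RES = [0x62, 0xe8, 0x84, 0x43, 0x84, 0xbc, 0x83, 0x36]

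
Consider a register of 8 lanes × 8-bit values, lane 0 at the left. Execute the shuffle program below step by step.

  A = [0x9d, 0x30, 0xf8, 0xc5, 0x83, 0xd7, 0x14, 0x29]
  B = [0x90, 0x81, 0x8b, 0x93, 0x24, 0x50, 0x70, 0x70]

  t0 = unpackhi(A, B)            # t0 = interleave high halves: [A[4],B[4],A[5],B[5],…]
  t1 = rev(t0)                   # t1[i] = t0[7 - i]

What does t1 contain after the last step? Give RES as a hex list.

RES = [ 0x70  0x29  0x70  0x14  0x50  0xd7  0x24  0x83 ]

→ t0 |83|24|d7|50|14|70|29|70|
→ t1 |70|29|70|14|50|d7|24|83|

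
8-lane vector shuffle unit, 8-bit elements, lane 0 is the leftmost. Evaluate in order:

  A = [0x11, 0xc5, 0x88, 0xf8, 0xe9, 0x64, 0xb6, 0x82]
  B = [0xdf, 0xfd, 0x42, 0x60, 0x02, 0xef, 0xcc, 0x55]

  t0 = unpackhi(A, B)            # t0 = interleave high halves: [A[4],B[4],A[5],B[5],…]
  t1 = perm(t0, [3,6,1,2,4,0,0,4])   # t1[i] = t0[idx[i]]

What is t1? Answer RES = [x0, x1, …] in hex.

RES = [0xef, 0x82, 0x02, 0x64, 0xb6, 0xe9, 0xe9, 0xb6]

t0 = [0xe9, 0x02, 0x64, 0xef, 0xb6, 0xcc, 0x82, 0x55]
t1 = [0xef, 0x82, 0x02, 0x64, 0xb6, 0xe9, 0xe9, 0xb6]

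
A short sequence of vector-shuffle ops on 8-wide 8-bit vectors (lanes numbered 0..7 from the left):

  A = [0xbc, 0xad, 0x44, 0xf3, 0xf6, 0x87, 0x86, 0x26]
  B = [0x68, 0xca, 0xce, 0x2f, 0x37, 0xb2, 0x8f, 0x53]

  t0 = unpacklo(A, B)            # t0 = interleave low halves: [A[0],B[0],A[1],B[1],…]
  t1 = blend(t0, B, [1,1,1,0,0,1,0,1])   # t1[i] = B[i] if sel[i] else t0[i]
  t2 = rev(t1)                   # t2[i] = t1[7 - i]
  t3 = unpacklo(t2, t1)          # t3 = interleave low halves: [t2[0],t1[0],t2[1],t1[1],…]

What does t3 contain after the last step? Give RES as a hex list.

RES = [0x53, 0x68, 0xf3, 0xca, 0xb2, 0xce, 0x44, 0xca]

  t0: bc 68 ad ca 44 ce f3 2f
  t1: 68 ca ce ca 44 b2 f3 53
  t2: 53 f3 b2 44 ca ce ca 68
  t3: 53 68 f3 ca b2 ce 44 ca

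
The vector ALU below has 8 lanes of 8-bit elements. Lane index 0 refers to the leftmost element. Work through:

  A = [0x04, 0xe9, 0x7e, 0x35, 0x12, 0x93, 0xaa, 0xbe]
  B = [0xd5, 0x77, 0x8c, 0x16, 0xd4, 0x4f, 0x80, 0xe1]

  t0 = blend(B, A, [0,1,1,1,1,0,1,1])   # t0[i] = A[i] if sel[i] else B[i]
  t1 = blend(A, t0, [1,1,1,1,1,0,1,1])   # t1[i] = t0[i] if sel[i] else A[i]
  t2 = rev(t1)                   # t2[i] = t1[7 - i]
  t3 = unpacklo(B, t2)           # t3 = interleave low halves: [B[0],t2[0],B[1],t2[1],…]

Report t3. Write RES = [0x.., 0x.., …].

RES = [ 0xd5  0xbe  0x77  0xaa  0x8c  0x93  0x16  0x12 ]

  t0: d5 e9 7e 35 12 4f aa be
  t1: d5 e9 7e 35 12 93 aa be
  t2: be aa 93 12 35 7e e9 d5
  t3: d5 be 77 aa 8c 93 16 12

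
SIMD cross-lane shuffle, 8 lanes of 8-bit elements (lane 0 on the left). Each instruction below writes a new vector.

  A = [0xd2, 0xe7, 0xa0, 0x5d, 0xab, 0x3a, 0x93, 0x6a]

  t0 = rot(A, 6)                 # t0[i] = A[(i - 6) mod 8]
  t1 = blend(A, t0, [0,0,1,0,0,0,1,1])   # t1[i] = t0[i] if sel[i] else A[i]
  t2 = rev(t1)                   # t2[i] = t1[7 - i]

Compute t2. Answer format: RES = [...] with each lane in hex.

RES = [ 0xe7  0xd2  0x3a  0xab  0x5d  0xab  0xe7  0xd2 ]

t0 = [0xa0, 0x5d, 0xab, 0x3a, 0x93, 0x6a, 0xd2, 0xe7]
t1 = [0xd2, 0xe7, 0xab, 0x5d, 0xab, 0x3a, 0xd2, 0xe7]
t2 = [0xe7, 0xd2, 0x3a, 0xab, 0x5d, 0xab, 0xe7, 0xd2]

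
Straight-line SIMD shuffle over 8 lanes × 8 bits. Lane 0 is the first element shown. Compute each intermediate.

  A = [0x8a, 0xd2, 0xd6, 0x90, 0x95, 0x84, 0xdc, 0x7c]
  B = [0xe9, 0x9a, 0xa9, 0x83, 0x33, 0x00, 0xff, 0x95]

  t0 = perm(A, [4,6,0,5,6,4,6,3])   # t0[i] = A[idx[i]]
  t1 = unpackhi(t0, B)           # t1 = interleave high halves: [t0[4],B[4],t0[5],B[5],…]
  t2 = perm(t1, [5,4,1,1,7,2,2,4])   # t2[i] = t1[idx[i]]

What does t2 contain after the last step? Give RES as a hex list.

→ t0 |95|dc|8a|84|dc|95|dc|90|
→ t1 |dc|33|95|00|dc|ff|90|95|
→ t2 |ff|dc|33|33|95|95|95|dc|

RES = [ 0xff  0xdc  0x33  0x33  0x95  0x95  0x95  0xdc ]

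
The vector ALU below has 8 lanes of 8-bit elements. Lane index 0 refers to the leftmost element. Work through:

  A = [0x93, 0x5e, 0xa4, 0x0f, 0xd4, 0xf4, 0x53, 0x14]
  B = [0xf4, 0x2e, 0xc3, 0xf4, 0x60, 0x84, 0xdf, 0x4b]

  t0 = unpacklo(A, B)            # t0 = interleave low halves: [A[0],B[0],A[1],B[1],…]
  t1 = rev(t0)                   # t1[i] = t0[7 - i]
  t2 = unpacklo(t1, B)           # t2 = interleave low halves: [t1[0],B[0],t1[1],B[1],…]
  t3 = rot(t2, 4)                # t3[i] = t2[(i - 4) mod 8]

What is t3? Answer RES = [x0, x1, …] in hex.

t0 = [0x93, 0xf4, 0x5e, 0x2e, 0xa4, 0xc3, 0x0f, 0xf4]
t1 = [0xf4, 0x0f, 0xc3, 0xa4, 0x2e, 0x5e, 0xf4, 0x93]
t2 = [0xf4, 0xf4, 0x0f, 0x2e, 0xc3, 0xc3, 0xa4, 0xf4]
t3 = [0xc3, 0xc3, 0xa4, 0xf4, 0xf4, 0xf4, 0x0f, 0x2e]

RES = [ 0xc3  0xc3  0xa4  0xf4  0xf4  0xf4  0x0f  0x2e ]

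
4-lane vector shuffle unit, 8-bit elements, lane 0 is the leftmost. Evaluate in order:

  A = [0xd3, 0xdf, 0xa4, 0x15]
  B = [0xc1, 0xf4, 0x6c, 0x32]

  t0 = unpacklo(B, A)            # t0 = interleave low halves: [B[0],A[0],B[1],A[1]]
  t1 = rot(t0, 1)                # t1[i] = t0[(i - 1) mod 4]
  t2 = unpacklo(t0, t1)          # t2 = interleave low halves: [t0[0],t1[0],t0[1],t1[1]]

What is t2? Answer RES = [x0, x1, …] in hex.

RES = [0xc1, 0xdf, 0xd3, 0xc1]

t0 = [0xc1, 0xd3, 0xf4, 0xdf]
t1 = [0xdf, 0xc1, 0xd3, 0xf4]
t2 = [0xc1, 0xdf, 0xd3, 0xc1]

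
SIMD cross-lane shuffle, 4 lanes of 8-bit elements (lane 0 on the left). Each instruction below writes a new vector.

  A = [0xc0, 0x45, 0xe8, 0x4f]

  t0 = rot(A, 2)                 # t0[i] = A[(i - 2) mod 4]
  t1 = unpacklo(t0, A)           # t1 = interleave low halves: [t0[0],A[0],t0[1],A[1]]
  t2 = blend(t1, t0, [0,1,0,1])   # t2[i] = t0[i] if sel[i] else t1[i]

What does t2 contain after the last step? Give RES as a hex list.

RES = [0xe8, 0x4f, 0x4f, 0x45]

  t0: e8 4f c0 45
  t1: e8 c0 4f 45
  t2: e8 4f 4f 45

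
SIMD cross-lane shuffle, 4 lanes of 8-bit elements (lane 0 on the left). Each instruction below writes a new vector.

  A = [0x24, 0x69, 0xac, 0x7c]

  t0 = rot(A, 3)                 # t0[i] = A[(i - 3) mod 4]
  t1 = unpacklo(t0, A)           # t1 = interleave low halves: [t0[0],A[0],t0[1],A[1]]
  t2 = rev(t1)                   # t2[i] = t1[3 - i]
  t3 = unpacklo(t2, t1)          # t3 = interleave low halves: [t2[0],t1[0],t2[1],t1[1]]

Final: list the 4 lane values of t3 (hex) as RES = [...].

RES = [0x69, 0x69, 0xac, 0x24]

→ t0 |69|ac|7c|24|
→ t1 |69|24|ac|69|
→ t2 |69|ac|24|69|
→ t3 |69|69|ac|24|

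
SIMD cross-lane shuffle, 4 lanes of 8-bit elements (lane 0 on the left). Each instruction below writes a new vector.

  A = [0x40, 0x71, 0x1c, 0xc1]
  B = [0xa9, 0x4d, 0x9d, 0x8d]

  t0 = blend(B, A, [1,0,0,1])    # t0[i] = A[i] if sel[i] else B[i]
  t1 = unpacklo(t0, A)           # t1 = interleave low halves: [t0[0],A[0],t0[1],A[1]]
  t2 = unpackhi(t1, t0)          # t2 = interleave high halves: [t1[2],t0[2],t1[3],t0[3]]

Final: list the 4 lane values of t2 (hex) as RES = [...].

RES = [ 0x4d  0x9d  0x71  0xc1 ]

  t0: 40 4d 9d c1
  t1: 40 40 4d 71
  t2: 4d 9d 71 c1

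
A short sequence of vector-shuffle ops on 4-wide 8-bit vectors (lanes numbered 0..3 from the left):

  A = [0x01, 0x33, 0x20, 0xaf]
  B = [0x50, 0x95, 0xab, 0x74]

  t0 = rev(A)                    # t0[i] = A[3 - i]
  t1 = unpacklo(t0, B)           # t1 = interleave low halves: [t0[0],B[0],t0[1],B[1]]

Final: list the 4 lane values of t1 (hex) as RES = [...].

  t0: af 20 33 01
  t1: af 50 20 95

RES = [0xaf, 0x50, 0x20, 0x95]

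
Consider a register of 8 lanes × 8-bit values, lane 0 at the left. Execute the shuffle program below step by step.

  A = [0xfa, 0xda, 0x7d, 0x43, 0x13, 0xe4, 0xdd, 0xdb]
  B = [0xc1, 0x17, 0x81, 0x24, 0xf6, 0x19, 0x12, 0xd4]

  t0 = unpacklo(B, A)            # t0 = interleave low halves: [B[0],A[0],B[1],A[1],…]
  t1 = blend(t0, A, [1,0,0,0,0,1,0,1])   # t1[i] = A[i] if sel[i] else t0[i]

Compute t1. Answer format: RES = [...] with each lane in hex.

→ t0 |c1|fa|17|da|81|7d|24|43|
→ t1 |fa|fa|17|da|81|e4|24|db|

RES = [ 0xfa  0xfa  0x17  0xda  0x81  0xe4  0x24  0xdb ]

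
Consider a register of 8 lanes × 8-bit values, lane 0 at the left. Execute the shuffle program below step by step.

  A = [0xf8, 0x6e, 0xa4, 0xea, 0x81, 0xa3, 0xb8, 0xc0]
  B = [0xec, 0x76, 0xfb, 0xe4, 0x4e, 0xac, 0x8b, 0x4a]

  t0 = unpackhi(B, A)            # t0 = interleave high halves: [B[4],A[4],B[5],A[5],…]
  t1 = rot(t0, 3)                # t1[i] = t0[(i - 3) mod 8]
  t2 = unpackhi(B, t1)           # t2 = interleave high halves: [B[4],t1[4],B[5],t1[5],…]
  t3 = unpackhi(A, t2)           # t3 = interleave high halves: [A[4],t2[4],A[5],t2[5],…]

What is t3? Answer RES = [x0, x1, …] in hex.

RES = [0x81, 0x8b, 0xa3, 0xa3, 0xb8, 0x4a, 0xc0, 0x8b]

t0 = [0x4e, 0x81, 0xac, 0xa3, 0x8b, 0xb8, 0x4a, 0xc0]
t1 = [0xb8, 0x4a, 0xc0, 0x4e, 0x81, 0xac, 0xa3, 0x8b]
t2 = [0x4e, 0x81, 0xac, 0xac, 0x8b, 0xa3, 0x4a, 0x8b]
t3 = [0x81, 0x8b, 0xa3, 0xa3, 0xb8, 0x4a, 0xc0, 0x8b]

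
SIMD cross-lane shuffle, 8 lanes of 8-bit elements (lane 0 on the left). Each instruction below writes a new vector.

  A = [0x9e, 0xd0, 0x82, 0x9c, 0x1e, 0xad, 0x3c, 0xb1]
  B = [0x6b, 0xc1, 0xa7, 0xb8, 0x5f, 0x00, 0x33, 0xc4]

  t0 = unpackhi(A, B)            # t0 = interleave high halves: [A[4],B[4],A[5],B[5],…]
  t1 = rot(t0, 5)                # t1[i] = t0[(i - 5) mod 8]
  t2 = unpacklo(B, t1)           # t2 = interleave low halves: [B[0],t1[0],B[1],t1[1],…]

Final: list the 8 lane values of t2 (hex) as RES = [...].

→ t0 |1e|5f|ad|00|3c|33|b1|c4|
→ t1 |00|3c|33|b1|c4|1e|5f|ad|
→ t2 |6b|00|c1|3c|a7|33|b8|b1|

RES = [0x6b, 0x00, 0xc1, 0x3c, 0xa7, 0x33, 0xb8, 0xb1]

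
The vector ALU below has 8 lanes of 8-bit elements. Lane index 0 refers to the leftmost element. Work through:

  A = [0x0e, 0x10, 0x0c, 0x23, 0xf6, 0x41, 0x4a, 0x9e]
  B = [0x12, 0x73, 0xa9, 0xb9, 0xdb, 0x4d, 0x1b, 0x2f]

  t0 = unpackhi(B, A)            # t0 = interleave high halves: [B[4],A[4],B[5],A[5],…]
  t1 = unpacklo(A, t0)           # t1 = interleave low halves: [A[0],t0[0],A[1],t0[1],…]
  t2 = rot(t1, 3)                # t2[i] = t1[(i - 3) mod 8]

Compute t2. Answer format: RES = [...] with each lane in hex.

RES = [0x4d, 0x23, 0x41, 0x0e, 0xdb, 0x10, 0xf6, 0x0c]

  t0: db f6 4d 41 1b 4a 2f 9e
  t1: 0e db 10 f6 0c 4d 23 41
  t2: 4d 23 41 0e db 10 f6 0c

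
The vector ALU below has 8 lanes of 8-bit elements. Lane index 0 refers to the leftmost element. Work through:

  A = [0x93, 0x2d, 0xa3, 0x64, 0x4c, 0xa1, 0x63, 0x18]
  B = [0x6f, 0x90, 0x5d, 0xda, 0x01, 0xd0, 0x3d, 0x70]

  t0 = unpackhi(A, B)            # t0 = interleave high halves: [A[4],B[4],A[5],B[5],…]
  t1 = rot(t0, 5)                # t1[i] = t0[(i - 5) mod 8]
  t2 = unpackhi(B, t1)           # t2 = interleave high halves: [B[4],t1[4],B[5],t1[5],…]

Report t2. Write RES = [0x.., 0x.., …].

  t0: 4c 01 a1 d0 63 3d 18 70
  t1: d0 63 3d 18 70 4c 01 a1
  t2: 01 70 d0 4c 3d 01 70 a1

RES = [0x01, 0x70, 0xd0, 0x4c, 0x3d, 0x01, 0x70, 0xa1]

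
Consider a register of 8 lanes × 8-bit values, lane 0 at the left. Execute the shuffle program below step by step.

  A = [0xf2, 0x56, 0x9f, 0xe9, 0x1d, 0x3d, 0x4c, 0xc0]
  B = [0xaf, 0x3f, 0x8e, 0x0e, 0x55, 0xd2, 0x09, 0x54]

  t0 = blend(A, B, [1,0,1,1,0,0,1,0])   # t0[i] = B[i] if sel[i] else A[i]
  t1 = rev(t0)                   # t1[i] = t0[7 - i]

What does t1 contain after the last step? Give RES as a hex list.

RES = [0xc0, 0x09, 0x3d, 0x1d, 0x0e, 0x8e, 0x56, 0xaf]

t0 = [0xaf, 0x56, 0x8e, 0x0e, 0x1d, 0x3d, 0x09, 0xc0]
t1 = [0xc0, 0x09, 0x3d, 0x1d, 0x0e, 0x8e, 0x56, 0xaf]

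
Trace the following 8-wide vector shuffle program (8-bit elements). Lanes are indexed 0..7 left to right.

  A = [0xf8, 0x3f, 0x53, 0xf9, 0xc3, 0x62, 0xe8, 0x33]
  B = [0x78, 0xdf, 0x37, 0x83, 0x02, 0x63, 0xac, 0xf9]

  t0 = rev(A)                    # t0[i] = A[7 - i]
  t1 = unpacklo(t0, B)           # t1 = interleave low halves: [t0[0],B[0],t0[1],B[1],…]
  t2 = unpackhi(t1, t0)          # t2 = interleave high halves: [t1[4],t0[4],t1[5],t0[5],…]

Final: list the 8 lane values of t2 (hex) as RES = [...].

RES = [0x62, 0xf9, 0x37, 0x53, 0xc3, 0x3f, 0x83, 0xf8]

→ t0 |33|e8|62|c3|f9|53|3f|f8|
→ t1 |33|78|e8|df|62|37|c3|83|
→ t2 |62|f9|37|53|c3|3f|83|f8|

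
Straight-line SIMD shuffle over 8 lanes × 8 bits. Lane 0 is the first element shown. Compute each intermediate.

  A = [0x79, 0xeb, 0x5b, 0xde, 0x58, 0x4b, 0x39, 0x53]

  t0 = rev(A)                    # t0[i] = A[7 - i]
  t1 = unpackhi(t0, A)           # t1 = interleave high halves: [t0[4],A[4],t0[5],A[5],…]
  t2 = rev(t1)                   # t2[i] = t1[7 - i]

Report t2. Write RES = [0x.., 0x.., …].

RES = [0x53, 0x79, 0x39, 0xeb, 0x4b, 0x5b, 0x58, 0xde]

t0 = [0x53, 0x39, 0x4b, 0x58, 0xde, 0x5b, 0xeb, 0x79]
t1 = [0xde, 0x58, 0x5b, 0x4b, 0xeb, 0x39, 0x79, 0x53]
t2 = [0x53, 0x79, 0x39, 0xeb, 0x4b, 0x5b, 0x58, 0xde]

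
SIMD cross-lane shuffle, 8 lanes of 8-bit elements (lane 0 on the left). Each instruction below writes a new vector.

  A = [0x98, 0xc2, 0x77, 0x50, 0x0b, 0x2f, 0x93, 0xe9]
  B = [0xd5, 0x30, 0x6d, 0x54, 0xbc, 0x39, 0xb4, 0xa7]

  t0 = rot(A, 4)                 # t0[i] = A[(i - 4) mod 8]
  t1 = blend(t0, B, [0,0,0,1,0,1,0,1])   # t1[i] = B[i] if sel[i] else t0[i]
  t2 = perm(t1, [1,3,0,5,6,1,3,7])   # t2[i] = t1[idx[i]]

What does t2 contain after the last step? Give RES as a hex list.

t0 = [0x0b, 0x2f, 0x93, 0xe9, 0x98, 0xc2, 0x77, 0x50]
t1 = [0x0b, 0x2f, 0x93, 0x54, 0x98, 0x39, 0x77, 0xa7]
t2 = [0x2f, 0x54, 0x0b, 0x39, 0x77, 0x2f, 0x54, 0xa7]

RES = [ 0x2f  0x54  0x0b  0x39  0x77  0x2f  0x54  0xa7 ]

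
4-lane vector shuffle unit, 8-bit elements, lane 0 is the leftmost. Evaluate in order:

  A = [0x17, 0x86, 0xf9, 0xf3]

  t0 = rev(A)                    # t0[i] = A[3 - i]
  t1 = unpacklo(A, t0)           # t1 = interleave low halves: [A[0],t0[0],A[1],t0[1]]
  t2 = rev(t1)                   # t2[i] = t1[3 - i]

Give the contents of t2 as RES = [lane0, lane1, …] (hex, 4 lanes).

→ t0 |f3|f9|86|17|
→ t1 |17|f3|86|f9|
→ t2 |f9|86|f3|17|

RES = [ 0xf9  0x86  0xf3  0x17 ]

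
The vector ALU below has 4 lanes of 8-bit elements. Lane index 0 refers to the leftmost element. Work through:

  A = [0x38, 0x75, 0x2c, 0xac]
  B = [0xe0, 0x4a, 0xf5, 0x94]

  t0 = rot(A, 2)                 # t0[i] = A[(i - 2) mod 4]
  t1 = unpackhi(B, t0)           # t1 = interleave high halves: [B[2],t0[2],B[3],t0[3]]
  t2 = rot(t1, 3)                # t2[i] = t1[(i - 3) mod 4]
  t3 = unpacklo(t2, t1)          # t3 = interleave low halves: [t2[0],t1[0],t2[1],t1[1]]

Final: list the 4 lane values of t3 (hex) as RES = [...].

→ t0 |2c|ac|38|75|
→ t1 |f5|38|94|75|
→ t2 |38|94|75|f5|
→ t3 |38|f5|94|38|

RES = [0x38, 0xf5, 0x94, 0x38]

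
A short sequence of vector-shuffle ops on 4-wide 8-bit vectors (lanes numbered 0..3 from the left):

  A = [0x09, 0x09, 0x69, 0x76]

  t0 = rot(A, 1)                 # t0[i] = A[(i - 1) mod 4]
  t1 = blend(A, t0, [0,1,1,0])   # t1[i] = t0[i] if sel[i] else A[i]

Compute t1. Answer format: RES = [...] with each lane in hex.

  t0: 76 09 09 69
  t1: 09 09 09 76

RES = [ 0x09  0x09  0x09  0x76 ]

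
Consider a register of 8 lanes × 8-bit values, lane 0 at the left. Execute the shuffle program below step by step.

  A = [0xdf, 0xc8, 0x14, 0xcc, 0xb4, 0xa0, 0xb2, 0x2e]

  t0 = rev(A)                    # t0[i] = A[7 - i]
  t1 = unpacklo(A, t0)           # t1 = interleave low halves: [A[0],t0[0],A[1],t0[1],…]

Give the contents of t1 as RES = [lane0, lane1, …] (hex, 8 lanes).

→ t0 |2e|b2|a0|b4|cc|14|c8|df|
→ t1 |df|2e|c8|b2|14|a0|cc|b4|

RES = [0xdf, 0x2e, 0xc8, 0xb2, 0x14, 0xa0, 0xcc, 0xb4]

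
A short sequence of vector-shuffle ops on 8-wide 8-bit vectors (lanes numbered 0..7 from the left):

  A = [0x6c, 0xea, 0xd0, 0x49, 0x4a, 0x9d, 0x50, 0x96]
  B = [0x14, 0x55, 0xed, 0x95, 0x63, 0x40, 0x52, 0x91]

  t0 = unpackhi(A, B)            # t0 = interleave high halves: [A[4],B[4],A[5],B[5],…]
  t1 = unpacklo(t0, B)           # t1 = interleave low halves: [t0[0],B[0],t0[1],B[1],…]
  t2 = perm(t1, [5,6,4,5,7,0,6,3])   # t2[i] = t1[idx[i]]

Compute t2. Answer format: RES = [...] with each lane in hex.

→ t0 |4a|63|9d|40|50|52|96|91|
→ t1 |4a|14|63|55|9d|ed|40|95|
→ t2 |ed|40|9d|ed|95|4a|40|55|

RES = [ 0xed  0x40  0x9d  0xed  0x95  0x4a  0x40  0x55 ]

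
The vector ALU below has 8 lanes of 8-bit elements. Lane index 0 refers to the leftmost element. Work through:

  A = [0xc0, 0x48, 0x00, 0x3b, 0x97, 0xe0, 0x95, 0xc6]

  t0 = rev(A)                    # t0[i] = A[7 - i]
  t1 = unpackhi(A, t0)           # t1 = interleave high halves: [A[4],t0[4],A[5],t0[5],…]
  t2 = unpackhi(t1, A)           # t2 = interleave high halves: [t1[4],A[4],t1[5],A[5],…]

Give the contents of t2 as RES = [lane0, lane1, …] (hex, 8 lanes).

t0 = [0xc6, 0x95, 0xe0, 0x97, 0x3b, 0x00, 0x48, 0xc0]
t1 = [0x97, 0x3b, 0xe0, 0x00, 0x95, 0x48, 0xc6, 0xc0]
t2 = [0x95, 0x97, 0x48, 0xe0, 0xc6, 0x95, 0xc0, 0xc6]

RES = [ 0x95  0x97  0x48  0xe0  0xc6  0x95  0xc0  0xc6 ]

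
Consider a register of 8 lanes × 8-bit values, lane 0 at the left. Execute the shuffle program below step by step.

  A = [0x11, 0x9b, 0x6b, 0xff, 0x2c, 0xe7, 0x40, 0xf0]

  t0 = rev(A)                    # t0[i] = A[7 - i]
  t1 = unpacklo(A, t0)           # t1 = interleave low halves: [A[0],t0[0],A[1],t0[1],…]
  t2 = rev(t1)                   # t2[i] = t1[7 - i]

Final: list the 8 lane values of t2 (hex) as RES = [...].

RES = [ 0x2c  0xff  0xe7  0x6b  0x40  0x9b  0xf0  0x11 ]

t0 = [0xf0, 0x40, 0xe7, 0x2c, 0xff, 0x6b, 0x9b, 0x11]
t1 = [0x11, 0xf0, 0x9b, 0x40, 0x6b, 0xe7, 0xff, 0x2c]
t2 = [0x2c, 0xff, 0xe7, 0x6b, 0x40, 0x9b, 0xf0, 0x11]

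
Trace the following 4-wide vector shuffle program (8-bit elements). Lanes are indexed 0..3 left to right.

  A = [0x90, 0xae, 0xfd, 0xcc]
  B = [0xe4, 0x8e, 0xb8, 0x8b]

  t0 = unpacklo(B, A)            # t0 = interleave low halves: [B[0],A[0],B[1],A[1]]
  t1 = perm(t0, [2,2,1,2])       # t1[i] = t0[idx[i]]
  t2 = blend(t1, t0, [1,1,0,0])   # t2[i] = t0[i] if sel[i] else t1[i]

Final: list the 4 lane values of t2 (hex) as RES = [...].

RES = [ 0xe4  0x90  0x90  0x8e ]

  t0: e4 90 8e ae
  t1: 8e 8e 90 8e
  t2: e4 90 90 8e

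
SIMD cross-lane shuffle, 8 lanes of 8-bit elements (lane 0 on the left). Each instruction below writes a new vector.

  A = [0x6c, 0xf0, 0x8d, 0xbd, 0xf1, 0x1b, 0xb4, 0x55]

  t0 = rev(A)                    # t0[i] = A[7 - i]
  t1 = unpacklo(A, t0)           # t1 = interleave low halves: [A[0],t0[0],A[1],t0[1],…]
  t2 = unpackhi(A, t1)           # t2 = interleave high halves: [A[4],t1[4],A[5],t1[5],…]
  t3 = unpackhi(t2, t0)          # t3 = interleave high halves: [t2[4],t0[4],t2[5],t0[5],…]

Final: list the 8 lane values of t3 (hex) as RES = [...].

→ t0 |55|b4|1b|f1|bd|8d|f0|6c|
→ t1 |6c|55|f0|b4|8d|1b|bd|f1|
→ t2 |f1|8d|1b|1b|b4|bd|55|f1|
→ t3 |b4|bd|bd|8d|55|f0|f1|6c|

RES = [ 0xb4  0xbd  0xbd  0x8d  0x55  0xf0  0xf1  0x6c ]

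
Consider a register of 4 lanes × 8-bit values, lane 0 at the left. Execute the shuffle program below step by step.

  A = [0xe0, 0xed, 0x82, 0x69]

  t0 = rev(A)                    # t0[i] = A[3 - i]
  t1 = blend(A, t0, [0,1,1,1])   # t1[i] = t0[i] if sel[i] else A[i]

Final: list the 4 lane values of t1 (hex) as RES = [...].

  t0: 69 82 ed e0
  t1: e0 82 ed e0

RES = [ 0xe0  0x82  0xed  0xe0 ]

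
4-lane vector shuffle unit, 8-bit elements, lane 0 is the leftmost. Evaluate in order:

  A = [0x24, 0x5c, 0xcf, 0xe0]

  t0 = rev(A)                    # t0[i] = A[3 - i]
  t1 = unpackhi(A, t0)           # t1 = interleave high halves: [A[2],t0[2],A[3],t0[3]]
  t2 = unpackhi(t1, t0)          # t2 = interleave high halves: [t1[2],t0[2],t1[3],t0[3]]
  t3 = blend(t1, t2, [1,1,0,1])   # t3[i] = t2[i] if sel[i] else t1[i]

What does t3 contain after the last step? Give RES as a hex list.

RES = [0xe0, 0x5c, 0xe0, 0x24]

  t0: e0 cf 5c 24
  t1: cf 5c e0 24
  t2: e0 5c 24 24
  t3: e0 5c e0 24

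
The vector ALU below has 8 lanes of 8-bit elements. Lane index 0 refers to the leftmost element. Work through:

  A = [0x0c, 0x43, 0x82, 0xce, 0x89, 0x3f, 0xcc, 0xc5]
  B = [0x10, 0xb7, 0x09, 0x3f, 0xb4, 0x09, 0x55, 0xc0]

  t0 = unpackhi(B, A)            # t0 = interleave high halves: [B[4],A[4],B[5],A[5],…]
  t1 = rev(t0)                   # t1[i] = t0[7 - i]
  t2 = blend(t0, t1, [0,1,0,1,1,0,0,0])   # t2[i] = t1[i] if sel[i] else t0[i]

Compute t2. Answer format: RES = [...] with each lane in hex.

RES = [ 0xb4  0xc0  0x09  0x55  0x3f  0xcc  0xc0  0xc5 ]

→ t0 |b4|89|09|3f|55|cc|c0|c5|
→ t1 |c5|c0|cc|55|3f|09|89|b4|
→ t2 |b4|c0|09|55|3f|cc|c0|c5|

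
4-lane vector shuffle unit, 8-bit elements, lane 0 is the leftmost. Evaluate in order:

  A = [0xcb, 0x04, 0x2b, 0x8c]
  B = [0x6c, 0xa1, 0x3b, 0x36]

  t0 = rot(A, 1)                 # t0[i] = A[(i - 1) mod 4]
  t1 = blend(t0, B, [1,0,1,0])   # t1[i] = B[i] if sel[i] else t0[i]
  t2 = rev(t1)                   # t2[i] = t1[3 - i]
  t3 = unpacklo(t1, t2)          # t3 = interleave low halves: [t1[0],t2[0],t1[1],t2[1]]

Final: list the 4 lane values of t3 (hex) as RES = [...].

  t0: 8c cb 04 2b
  t1: 6c cb 3b 2b
  t2: 2b 3b cb 6c
  t3: 6c 2b cb 3b

RES = [ 0x6c  0x2b  0xcb  0x3b ]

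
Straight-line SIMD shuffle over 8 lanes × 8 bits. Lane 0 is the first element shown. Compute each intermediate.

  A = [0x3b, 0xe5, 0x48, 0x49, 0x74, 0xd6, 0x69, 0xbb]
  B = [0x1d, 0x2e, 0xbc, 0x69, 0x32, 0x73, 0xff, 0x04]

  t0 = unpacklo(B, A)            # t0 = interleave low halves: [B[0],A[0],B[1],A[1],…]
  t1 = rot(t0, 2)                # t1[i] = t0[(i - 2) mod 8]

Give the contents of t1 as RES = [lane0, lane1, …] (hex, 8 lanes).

RES = [ 0x69  0x49  0x1d  0x3b  0x2e  0xe5  0xbc  0x48 ]

t0 = [0x1d, 0x3b, 0x2e, 0xe5, 0xbc, 0x48, 0x69, 0x49]
t1 = [0x69, 0x49, 0x1d, 0x3b, 0x2e, 0xe5, 0xbc, 0x48]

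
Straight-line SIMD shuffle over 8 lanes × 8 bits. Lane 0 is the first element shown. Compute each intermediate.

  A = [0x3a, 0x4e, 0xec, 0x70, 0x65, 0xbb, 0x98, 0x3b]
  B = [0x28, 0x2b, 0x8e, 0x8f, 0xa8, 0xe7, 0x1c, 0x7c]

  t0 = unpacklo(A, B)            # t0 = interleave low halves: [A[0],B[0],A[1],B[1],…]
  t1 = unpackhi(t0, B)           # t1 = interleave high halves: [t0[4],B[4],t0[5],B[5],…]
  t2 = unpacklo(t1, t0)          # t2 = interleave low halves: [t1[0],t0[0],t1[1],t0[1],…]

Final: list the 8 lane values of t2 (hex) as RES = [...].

  t0: 3a 28 4e 2b ec 8e 70 8f
  t1: ec a8 8e e7 70 1c 8f 7c
  t2: ec 3a a8 28 8e 4e e7 2b

RES = [ 0xec  0x3a  0xa8  0x28  0x8e  0x4e  0xe7  0x2b ]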